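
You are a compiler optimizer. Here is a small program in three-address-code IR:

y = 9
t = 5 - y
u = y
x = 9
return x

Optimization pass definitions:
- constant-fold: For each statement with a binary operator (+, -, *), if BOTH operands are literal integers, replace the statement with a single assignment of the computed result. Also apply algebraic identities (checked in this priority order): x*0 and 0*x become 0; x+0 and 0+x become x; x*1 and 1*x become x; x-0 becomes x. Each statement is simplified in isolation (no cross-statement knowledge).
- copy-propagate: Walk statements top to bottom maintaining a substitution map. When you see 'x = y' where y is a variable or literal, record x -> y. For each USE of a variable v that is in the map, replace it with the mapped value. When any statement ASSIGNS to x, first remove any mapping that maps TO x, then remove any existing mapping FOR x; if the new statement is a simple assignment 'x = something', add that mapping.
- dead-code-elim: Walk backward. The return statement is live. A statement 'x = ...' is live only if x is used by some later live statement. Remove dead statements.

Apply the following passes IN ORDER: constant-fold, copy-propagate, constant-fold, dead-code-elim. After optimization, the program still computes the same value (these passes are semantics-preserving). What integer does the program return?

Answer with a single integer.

Initial IR:
  y = 9
  t = 5 - y
  u = y
  x = 9
  return x
After constant-fold (5 stmts):
  y = 9
  t = 5 - y
  u = y
  x = 9
  return x
After copy-propagate (5 stmts):
  y = 9
  t = 5 - 9
  u = 9
  x = 9
  return 9
After constant-fold (5 stmts):
  y = 9
  t = -4
  u = 9
  x = 9
  return 9
After dead-code-elim (1 stmts):
  return 9
Evaluate:
  y = 9  =>  y = 9
  t = 5 - y  =>  t = -4
  u = y  =>  u = 9
  x = 9  =>  x = 9
  return x = 9

Answer: 9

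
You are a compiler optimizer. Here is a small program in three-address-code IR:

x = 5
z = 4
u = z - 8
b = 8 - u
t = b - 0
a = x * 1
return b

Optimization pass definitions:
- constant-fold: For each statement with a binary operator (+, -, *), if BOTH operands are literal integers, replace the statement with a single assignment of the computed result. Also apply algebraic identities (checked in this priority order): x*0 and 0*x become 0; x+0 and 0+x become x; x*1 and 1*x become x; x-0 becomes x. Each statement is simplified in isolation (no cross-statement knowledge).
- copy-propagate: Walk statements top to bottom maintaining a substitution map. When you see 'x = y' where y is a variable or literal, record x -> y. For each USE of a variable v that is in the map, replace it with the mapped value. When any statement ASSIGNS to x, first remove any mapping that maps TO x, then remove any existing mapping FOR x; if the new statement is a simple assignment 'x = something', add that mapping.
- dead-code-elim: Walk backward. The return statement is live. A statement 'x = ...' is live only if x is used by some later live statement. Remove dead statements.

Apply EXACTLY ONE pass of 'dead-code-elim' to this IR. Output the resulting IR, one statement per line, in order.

Answer: z = 4
u = z - 8
b = 8 - u
return b

Derivation:
Applying dead-code-elim statement-by-statement:
  [7] return b  -> KEEP (return); live=['b']
  [6] a = x * 1  -> DEAD (a not live)
  [5] t = b - 0  -> DEAD (t not live)
  [4] b = 8 - u  -> KEEP; live=['u']
  [3] u = z - 8  -> KEEP; live=['z']
  [2] z = 4  -> KEEP; live=[]
  [1] x = 5  -> DEAD (x not live)
Result (4 stmts):
  z = 4
  u = z - 8
  b = 8 - u
  return b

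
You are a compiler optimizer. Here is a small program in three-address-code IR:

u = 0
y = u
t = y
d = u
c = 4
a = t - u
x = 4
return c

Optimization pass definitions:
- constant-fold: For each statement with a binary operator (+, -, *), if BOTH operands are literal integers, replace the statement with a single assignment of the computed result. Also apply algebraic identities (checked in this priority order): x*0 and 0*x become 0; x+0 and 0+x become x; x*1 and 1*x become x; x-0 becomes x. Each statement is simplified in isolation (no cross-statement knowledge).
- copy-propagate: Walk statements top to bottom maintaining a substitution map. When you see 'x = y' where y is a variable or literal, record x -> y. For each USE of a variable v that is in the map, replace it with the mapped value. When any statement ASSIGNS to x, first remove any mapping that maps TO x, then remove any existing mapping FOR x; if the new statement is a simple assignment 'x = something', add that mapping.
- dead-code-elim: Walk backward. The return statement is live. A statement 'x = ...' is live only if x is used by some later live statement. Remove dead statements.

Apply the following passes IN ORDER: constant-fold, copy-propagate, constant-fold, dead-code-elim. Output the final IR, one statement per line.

Initial IR:
  u = 0
  y = u
  t = y
  d = u
  c = 4
  a = t - u
  x = 4
  return c
After constant-fold (8 stmts):
  u = 0
  y = u
  t = y
  d = u
  c = 4
  a = t - u
  x = 4
  return c
After copy-propagate (8 stmts):
  u = 0
  y = 0
  t = 0
  d = 0
  c = 4
  a = 0 - 0
  x = 4
  return 4
After constant-fold (8 stmts):
  u = 0
  y = 0
  t = 0
  d = 0
  c = 4
  a = 0
  x = 4
  return 4
After dead-code-elim (1 stmts):
  return 4

Answer: return 4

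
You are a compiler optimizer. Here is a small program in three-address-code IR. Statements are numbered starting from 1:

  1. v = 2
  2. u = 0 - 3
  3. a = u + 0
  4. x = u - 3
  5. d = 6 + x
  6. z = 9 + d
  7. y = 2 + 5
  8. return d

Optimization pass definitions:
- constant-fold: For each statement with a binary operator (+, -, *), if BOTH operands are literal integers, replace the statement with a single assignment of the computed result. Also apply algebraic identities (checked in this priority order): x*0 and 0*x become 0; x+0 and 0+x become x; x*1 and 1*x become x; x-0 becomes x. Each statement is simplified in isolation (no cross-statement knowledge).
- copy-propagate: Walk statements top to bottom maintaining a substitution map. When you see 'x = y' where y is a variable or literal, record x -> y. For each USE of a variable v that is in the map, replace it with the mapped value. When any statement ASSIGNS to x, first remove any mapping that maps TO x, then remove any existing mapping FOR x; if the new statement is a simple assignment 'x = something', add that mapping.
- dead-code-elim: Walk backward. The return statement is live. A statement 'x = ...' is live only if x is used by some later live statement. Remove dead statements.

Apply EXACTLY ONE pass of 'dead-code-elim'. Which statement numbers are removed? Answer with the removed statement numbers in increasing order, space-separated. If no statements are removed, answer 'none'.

Answer: 1 3 6 7

Derivation:
Backward liveness scan:
Stmt 1 'v = 2': DEAD (v not in live set [])
Stmt 2 'u = 0 - 3': KEEP (u is live); live-in = []
Stmt 3 'a = u + 0': DEAD (a not in live set ['u'])
Stmt 4 'x = u - 3': KEEP (x is live); live-in = ['u']
Stmt 5 'd = 6 + x': KEEP (d is live); live-in = ['x']
Stmt 6 'z = 9 + d': DEAD (z not in live set ['d'])
Stmt 7 'y = 2 + 5': DEAD (y not in live set ['d'])
Stmt 8 'return d': KEEP (return); live-in = ['d']
Removed statement numbers: [1, 3, 6, 7]
Surviving IR:
  u = 0 - 3
  x = u - 3
  d = 6 + x
  return d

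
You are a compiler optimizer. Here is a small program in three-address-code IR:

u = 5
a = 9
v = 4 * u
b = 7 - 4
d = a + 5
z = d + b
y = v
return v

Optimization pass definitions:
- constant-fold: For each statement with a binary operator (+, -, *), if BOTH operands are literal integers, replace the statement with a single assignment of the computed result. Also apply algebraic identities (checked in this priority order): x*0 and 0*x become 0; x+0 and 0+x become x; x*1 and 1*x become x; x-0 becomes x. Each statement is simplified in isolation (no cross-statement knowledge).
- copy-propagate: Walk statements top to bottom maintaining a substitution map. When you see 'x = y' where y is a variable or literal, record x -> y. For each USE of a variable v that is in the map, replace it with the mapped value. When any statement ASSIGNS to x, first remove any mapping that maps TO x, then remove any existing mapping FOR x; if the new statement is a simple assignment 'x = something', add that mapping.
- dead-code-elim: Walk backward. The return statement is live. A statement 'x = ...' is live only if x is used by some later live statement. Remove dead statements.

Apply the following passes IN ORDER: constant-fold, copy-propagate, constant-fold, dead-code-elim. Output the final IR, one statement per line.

Answer: v = 20
return v

Derivation:
Initial IR:
  u = 5
  a = 9
  v = 4 * u
  b = 7 - 4
  d = a + 5
  z = d + b
  y = v
  return v
After constant-fold (8 stmts):
  u = 5
  a = 9
  v = 4 * u
  b = 3
  d = a + 5
  z = d + b
  y = v
  return v
After copy-propagate (8 stmts):
  u = 5
  a = 9
  v = 4 * 5
  b = 3
  d = 9 + 5
  z = d + 3
  y = v
  return v
After constant-fold (8 stmts):
  u = 5
  a = 9
  v = 20
  b = 3
  d = 14
  z = d + 3
  y = v
  return v
After dead-code-elim (2 stmts):
  v = 20
  return v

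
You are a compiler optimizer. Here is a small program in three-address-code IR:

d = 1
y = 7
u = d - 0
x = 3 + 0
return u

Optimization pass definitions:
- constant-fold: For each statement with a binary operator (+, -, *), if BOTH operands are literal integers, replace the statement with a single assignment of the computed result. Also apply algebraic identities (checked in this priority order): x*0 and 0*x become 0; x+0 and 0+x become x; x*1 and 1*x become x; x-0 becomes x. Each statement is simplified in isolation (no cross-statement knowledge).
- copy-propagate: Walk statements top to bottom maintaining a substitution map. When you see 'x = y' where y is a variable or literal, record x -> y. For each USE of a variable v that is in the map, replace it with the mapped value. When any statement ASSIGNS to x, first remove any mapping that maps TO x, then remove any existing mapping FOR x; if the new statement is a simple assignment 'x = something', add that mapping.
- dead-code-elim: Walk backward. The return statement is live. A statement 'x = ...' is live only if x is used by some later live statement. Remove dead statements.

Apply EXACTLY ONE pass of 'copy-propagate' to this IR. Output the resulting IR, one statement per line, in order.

Applying copy-propagate statement-by-statement:
  [1] d = 1  (unchanged)
  [2] y = 7  (unchanged)
  [3] u = d - 0  -> u = 1 - 0
  [4] x = 3 + 0  (unchanged)
  [5] return u  (unchanged)
Result (5 stmts):
  d = 1
  y = 7
  u = 1 - 0
  x = 3 + 0
  return u

Answer: d = 1
y = 7
u = 1 - 0
x = 3 + 0
return u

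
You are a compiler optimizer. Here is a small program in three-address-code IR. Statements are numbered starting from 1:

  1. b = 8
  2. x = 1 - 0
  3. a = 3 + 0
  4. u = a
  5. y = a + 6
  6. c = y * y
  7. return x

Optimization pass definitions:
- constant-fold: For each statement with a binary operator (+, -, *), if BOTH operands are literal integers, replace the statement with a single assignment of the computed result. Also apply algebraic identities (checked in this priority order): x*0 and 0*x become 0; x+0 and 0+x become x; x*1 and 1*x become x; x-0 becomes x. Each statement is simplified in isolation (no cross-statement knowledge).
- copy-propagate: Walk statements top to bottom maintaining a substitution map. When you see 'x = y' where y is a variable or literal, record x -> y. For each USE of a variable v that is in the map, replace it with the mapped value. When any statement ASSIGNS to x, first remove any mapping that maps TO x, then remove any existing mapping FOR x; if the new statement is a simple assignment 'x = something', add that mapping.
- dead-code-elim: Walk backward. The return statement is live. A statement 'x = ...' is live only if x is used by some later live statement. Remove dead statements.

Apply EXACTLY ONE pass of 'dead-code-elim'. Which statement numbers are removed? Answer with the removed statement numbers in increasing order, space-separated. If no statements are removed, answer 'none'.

Backward liveness scan:
Stmt 1 'b = 8': DEAD (b not in live set [])
Stmt 2 'x = 1 - 0': KEEP (x is live); live-in = []
Stmt 3 'a = 3 + 0': DEAD (a not in live set ['x'])
Stmt 4 'u = a': DEAD (u not in live set ['x'])
Stmt 5 'y = a + 6': DEAD (y not in live set ['x'])
Stmt 6 'c = y * y': DEAD (c not in live set ['x'])
Stmt 7 'return x': KEEP (return); live-in = ['x']
Removed statement numbers: [1, 3, 4, 5, 6]
Surviving IR:
  x = 1 - 0
  return x

Answer: 1 3 4 5 6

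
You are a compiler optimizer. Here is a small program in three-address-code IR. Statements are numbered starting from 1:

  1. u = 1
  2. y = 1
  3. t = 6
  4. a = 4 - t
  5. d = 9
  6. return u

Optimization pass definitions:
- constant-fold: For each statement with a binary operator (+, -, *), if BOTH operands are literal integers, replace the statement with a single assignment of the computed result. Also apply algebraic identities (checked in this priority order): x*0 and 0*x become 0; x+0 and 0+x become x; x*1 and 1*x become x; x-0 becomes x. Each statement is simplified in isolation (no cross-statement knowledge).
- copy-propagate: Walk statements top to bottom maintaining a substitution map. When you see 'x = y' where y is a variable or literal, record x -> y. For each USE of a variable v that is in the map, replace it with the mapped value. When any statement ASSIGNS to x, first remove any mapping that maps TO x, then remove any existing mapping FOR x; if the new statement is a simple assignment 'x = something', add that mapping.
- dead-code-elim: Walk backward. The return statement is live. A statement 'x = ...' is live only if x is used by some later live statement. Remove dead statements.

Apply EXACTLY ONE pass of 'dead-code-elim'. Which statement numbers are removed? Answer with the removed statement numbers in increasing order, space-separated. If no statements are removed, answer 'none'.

Backward liveness scan:
Stmt 1 'u = 1': KEEP (u is live); live-in = []
Stmt 2 'y = 1': DEAD (y not in live set ['u'])
Stmt 3 't = 6': DEAD (t not in live set ['u'])
Stmt 4 'a = 4 - t': DEAD (a not in live set ['u'])
Stmt 5 'd = 9': DEAD (d not in live set ['u'])
Stmt 6 'return u': KEEP (return); live-in = ['u']
Removed statement numbers: [2, 3, 4, 5]
Surviving IR:
  u = 1
  return u

Answer: 2 3 4 5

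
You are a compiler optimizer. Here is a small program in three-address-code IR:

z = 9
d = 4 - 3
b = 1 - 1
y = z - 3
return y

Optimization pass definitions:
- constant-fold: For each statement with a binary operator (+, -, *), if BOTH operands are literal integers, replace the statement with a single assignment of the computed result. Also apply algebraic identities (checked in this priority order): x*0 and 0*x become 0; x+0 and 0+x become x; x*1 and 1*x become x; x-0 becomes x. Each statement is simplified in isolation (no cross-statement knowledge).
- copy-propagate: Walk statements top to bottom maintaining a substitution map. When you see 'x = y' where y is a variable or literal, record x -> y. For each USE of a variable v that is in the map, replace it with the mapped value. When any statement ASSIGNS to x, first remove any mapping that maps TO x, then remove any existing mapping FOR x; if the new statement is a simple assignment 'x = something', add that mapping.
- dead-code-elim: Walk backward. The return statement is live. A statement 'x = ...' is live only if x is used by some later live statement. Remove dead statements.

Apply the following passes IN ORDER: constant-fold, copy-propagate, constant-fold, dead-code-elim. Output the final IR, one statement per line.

Initial IR:
  z = 9
  d = 4 - 3
  b = 1 - 1
  y = z - 3
  return y
After constant-fold (5 stmts):
  z = 9
  d = 1
  b = 0
  y = z - 3
  return y
After copy-propagate (5 stmts):
  z = 9
  d = 1
  b = 0
  y = 9 - 3
  return y
After constant-fold (5 stmts):
  z = 9
  d = 1
  b = 0
  y = 6
  return y
After dead-code-elim (2 stmts):
  y = 6
  return y

Answer: y = 6
return y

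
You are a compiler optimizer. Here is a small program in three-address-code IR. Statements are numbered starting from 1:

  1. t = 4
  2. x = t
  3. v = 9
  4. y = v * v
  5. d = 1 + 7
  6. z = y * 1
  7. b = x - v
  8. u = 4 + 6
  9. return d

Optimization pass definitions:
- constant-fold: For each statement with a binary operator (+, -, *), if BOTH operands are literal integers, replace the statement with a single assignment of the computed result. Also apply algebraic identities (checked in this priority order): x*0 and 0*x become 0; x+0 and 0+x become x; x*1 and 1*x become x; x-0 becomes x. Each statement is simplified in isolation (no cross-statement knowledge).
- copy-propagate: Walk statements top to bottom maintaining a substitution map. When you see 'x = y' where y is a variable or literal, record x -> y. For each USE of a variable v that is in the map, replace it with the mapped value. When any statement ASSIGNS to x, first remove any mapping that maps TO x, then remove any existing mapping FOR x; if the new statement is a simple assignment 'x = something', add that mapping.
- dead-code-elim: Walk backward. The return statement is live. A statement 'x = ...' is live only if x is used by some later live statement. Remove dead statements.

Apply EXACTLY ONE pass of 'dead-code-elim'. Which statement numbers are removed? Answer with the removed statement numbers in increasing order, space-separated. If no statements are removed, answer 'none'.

Backward liveness scan:
Stmt 1 't = 4': DEAD (t not in live set [])
Stmt 2 'x = t': DEAD (x not in live set [])
Stmt 3 'v = 9': DEAD (v not in live set [])
Stmt 4 'y = v * v': DEAD (y not in live set [])
Stmt 5 'd = 1 + 7': KEEP (d is live); live-in = []
Stmt 6 'z = y * 1': DEAD (z not in live set ['d'])
Stmt 7 'b = x - v': DEAD (b not in live set ['d'])
Stmt 8 'u = 4 + 6': DEAD (u not in live set ['d'])
Stmt 9 'return d': KEEP (return); live-in = ['d']
Removed statement numbers: [1, 2, 3, 4, 6, 7, 8]
Surviving IR:
  d = 1 + 7
  return d

Answer: 1 2 3 4 6 7 8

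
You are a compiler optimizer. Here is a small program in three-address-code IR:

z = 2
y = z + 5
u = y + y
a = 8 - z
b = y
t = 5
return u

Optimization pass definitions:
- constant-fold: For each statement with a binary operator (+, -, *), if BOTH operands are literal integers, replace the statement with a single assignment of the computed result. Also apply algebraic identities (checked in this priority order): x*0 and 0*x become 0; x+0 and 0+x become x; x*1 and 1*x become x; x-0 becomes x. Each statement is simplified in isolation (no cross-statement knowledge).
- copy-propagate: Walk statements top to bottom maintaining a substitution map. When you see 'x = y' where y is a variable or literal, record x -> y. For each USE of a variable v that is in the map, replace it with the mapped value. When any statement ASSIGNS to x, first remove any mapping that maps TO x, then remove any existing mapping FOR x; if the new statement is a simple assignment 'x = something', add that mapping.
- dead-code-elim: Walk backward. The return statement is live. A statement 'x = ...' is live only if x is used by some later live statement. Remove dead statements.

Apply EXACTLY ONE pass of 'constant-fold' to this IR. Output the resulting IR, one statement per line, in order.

Applying constant-fold statement-by-statement:
  [1] z = 2  (unchanged)
  [2] y = z + 5  (unchanged)
  [3] u = y + y  (unchanged)
  [4] a = 8 - z  (unchanged)
  [5] b = y  (unchanged)
  [6] t = 5  (unchanged)
  [7] return u  (unchanged)
Result (7 stmts):
  z = 2
  y = z + 5
  u = y + y
  a = 8 - z
  b = y
  t = 5
  return u

Answer: z = 2
y = z + 5
u = y + y
a = 8 - z
b = y
t = 5
return u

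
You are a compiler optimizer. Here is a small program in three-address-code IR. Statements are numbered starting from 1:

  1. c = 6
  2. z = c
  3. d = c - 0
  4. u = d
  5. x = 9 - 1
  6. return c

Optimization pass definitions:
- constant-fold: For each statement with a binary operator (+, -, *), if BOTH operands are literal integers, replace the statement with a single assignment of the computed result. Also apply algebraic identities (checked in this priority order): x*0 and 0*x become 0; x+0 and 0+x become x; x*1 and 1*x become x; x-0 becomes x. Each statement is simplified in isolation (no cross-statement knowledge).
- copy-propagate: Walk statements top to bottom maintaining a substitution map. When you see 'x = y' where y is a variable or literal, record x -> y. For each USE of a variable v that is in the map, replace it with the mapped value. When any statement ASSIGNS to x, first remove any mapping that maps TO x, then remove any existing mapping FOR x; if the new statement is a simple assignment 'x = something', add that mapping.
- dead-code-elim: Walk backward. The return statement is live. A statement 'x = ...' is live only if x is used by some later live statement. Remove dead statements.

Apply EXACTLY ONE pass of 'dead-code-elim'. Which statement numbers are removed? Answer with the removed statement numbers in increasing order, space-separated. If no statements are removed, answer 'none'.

Backward liveness scan:
Stmt 1 'c = 6': KEEP (c is live); live-in = []
Stmt 2 'z = c': DEAD (z not in live set ['c'])
Stmt 3 'd = c - 0': DEAD (d not in live set ['c'])
Stmt 4 'u = d': DEAD (u not in live set ['c'])
Stmt 5 'x = 9 - 1': DEAD (x not in live set ['c'])
Stmt 6 'return c': KEEP (return); live-in = ['c']
Removed statement numbers: [2, 3, 4, 5]
Surviving IR:
  c = 6
  return c

Answer: 2 3 4 5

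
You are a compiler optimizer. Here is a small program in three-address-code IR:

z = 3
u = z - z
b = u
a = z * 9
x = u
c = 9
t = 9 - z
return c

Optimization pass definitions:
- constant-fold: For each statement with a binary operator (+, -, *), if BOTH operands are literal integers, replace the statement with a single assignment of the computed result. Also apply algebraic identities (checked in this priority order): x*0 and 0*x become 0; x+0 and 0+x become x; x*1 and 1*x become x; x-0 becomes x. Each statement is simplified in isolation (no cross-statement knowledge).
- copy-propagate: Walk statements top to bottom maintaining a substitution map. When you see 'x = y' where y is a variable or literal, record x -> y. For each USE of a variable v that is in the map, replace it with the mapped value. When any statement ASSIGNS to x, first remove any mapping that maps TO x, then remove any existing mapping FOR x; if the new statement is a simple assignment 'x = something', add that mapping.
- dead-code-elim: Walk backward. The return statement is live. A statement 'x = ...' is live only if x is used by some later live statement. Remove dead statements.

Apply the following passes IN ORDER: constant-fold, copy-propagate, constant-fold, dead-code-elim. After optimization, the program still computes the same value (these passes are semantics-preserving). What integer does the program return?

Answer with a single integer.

Answer: 9

Derivation:
Initial IR:
  z = 3
  u = z - z
  b = u
  a = z * 9
  x = u
  c = 9
  t = 9 - z
  return c
After constant-fold (8 stmts):
  z = 3
  u = z - z
  b = u
  a = z * 9
  x = u
  c = 9
  t = 9 - z
  return c
After copy-propagate (8 stmts):
  z = 3
  u = 3 - 3
  b = u
  a = 3 * 9
  x = u
  c = 9
  t = 9 - 3
  return 9
After constant-fold (8 stmts):
  z = 3
  u = 0
  b = u
  a = 27
  x = u
  c = 9
  t = 6
  return 9
After dead-code-elim (1 stmts):
  return 9
Evaluate:
  z = 3  =>  z = 3
  u = z - z  =>  u = 0
  b = u  =>  b = 0
  a = z * 9  =>  a = 27
  x = u  =>  x = 0
  c = 9  =>  c = 9
  t = 9 - z  =>  t = 6
  return c = 9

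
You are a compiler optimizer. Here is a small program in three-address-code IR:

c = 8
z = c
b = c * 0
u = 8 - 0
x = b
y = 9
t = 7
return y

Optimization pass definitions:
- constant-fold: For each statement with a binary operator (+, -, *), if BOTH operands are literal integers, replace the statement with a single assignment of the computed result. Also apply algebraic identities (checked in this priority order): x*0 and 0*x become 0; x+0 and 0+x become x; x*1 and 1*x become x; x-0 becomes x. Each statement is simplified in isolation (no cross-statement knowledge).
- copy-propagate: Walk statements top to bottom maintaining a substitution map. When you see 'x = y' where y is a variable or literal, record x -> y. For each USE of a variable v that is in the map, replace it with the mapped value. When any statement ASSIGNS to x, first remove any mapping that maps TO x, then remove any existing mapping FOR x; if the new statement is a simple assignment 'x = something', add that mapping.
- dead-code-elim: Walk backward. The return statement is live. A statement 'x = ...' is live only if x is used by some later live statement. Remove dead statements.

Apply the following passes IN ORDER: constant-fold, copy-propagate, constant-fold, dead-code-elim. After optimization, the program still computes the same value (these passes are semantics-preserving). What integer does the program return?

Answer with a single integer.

Initial IR:
  c = 8
  z = c
  b = c * 0
  u = 8 - 0
  x = b
  y = 9
  t = 7
  return y
After constant-fold (8 stmts):
  c = 8
  z = c
  b = 0
  u = 8
  x = b
  y = 9
  t = 7
  return y
After copy-propagate (8 stmts):
  c = 8
  z = 8
  b = 0
  u = 8
  x = 0
  y = 9
  t = 7
  return 9
After constant-fold (8 stmts):
  c = 8
  z = 8
  b = 0
  u = 8
  x = 0
  y = 9
  t = 7
  return 9
After dead-code-elim (1 stmts):
  return 9
Evaluate:
  c = 8  =>  c = 8
  z = c  =>  z = 8
  b = c * 0  =>  b = 0
  u = 8 - 0  =>  u = 8
  x = b  =>  x = 0
  y = 9  =>  y = 9
  t = 7  =>  t = 7
  return y = 9

Answer: 9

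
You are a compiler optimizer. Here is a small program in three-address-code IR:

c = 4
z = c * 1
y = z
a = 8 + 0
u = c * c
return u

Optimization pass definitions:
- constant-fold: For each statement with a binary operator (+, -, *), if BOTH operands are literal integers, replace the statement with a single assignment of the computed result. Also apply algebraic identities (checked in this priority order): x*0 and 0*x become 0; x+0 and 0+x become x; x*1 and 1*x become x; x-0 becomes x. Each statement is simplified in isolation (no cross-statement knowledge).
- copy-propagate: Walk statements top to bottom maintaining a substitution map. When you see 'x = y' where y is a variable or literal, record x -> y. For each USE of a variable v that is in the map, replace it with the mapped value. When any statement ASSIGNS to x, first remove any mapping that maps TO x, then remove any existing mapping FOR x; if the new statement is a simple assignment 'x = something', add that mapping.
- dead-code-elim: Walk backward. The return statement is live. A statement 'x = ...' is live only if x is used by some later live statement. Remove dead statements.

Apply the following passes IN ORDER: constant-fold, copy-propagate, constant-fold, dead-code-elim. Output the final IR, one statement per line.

Answer: u = 16
return u

Derivation:
Initial IR:
  c = 4
  z = c * 1
  y = z
  a = 8 + 0
  u = c * c
  return u
After constant-fold (6 stmts):
  c = 4
  z = c
  y = z
  a = 8
  u = c * c
  return u
After copy-propagate (6 stmts):
  c = 4
  z = 4
  y = 4
  a = 8
  u = 4 * 4
  return u
After constant-fold (6 stmts):
  c = 4
  z = 4
  y = 4
  a = 8
  u = 16
  return u
After dead-code-elim (2 stmts):
  u = 16
  return u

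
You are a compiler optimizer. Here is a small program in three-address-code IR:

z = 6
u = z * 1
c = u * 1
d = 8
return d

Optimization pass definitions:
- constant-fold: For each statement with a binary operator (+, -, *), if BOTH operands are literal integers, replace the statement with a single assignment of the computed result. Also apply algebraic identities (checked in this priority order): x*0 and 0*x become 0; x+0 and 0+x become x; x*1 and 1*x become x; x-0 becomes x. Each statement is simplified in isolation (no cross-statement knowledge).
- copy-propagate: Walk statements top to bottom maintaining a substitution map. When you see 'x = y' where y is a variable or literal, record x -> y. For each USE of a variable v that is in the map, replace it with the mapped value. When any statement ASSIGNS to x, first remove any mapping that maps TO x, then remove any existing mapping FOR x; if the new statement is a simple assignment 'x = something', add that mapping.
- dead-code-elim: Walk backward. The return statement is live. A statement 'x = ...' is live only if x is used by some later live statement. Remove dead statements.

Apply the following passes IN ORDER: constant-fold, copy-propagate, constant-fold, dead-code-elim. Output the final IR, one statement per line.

Initial IR:
  z = 6
  u = z * 1
  c = u * 1
  d = 8
  return d
After constant-fold (5 stmts):
  z = 6
  u = z
  c = u
  d = 8
  return d
After copy-propagate (5 stmts):
  z = 6
  u = 6
  c = 6
  d = 8
  return 8
After constant-fold (5 stmts):
  z = 6
  u = 6
  c = 6
  d = 8
  return 8
After dead-code-elim (1 stmts):
  return 8

Answer: return 8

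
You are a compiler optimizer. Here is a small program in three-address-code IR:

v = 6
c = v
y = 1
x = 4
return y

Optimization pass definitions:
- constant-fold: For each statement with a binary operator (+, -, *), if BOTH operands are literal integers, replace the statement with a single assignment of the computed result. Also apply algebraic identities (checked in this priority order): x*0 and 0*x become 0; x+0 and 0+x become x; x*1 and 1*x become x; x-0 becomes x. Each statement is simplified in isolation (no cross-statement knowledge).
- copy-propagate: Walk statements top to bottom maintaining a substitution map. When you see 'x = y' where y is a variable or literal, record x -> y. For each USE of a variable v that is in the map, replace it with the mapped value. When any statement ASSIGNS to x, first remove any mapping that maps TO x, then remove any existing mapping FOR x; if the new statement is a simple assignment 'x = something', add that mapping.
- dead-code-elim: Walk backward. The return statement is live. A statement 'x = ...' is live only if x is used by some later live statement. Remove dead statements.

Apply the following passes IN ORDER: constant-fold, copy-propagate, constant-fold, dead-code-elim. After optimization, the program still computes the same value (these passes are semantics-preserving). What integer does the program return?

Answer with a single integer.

Answer: 1

Derivation:
Initial IR:
  v = 6
  c = v
  y = 1
  x = 4
  return y
After constant-fold (5 stmts):
  v = 6
  c = v
  y = 1
  x = 4
  return y
After copy-propagate (5 stmts):
  v = 6
  c = 6
  y = 1
  x = 4
  return 1
After constant-fold (5 stmts):
  v = 6
  c = 6
  y = 1
  x = 4
  return 1
After dead-code-elim (1 stmts):
  return 1
Evaluate:
  v = 6  =>  v = 6
  c = v  =>  c = 6
  y = 1  =>  y = 1
  x = 4  =>  x = 4
  return y = 1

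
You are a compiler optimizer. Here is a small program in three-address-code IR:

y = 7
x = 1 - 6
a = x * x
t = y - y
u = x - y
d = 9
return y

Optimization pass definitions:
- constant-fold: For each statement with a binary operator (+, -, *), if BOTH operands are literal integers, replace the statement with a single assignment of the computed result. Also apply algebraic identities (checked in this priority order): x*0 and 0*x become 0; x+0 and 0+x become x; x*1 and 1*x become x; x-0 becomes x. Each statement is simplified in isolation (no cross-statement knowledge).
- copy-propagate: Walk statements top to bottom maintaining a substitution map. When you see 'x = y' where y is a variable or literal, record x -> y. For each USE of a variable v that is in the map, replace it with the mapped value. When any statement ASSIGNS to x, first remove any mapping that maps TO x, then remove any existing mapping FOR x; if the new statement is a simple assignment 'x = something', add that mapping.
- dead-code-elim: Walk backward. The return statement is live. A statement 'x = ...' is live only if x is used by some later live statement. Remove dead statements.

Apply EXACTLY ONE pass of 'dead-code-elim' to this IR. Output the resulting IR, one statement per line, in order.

Answer: y = 7
return y

Derivation:
Applying dead-code-elim statement-by-statement:
  [7] return y  -> KEEP (return); live=['y']
  [6] d = 9  -> DEAD (d not live)
  [5] u = x - y  -> DEAD (u not live)
  [4] t = y - y  -> DEAD (t not live)
  [3] a = x * x  -> DEAD (a not live)
  [2] x = 1 - 6  -> DEAD (x not live)
  [1] y = 7  -> KEEP; live=[]
Result (2 stmts):
  y = 7
  return y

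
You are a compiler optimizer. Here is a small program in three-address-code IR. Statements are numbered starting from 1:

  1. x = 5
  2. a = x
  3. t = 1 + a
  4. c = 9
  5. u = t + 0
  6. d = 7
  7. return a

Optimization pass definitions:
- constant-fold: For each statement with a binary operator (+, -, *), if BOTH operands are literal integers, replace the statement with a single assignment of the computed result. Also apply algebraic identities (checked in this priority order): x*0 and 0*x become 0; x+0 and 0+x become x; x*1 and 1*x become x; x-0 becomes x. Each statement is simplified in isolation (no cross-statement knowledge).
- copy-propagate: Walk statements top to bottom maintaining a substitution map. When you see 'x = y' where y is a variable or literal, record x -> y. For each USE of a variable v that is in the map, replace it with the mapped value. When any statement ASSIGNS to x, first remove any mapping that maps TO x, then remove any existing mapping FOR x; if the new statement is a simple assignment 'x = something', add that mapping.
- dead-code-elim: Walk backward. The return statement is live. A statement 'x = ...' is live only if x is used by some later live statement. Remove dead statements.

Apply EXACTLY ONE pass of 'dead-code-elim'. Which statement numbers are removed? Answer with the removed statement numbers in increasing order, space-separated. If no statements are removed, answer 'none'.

Answer: 3 4 5 6

Derivation:
Backward liveness scan:
Stmt 1 'x = 5': KEEP (x is live); live-in = []
Stmt 2 'a = x': KEEP (a is live); live-in = ['x']
Stmt 3 't = 1 + a': DEAD (t not in live set ['a'])
Stmt 4 'c = 9': DEAD (c not in live set ['a'])
Stmt 5 'u = t + 0': DEAD (u not in live set ['a'])
Stmt 6 'd = 7': DEAD (d not in live set ['a'])
Stmt 7 'return a': KEEP (return); live-in = ['a']
Removed statement numbers: [3, 4, 5, 6]
Surviving IR:
  x = 5
  a = x
  return a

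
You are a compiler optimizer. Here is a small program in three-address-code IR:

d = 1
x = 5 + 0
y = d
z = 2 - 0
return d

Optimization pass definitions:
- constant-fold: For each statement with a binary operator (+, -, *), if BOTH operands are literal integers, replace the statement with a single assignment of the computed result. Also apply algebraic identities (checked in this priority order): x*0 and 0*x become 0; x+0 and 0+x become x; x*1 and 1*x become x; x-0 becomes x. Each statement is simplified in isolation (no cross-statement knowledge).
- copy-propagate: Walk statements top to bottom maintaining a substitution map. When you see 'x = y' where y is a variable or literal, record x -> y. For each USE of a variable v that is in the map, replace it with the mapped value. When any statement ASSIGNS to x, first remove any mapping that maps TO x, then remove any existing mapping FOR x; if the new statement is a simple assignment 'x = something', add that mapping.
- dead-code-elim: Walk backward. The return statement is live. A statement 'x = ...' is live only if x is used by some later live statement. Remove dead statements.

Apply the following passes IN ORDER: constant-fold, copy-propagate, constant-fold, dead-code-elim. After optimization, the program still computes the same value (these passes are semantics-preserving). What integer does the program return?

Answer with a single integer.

Answer: 1

Derivation:
Initial IR:
  d = 1
  x = 5 + 0
  y = d
  z = 2 - 0
  return d
After constant-fold (5 stmts):
  d = 1
  x = 5
  y = d
  z = 2
  return d
After copy-propagate (5 stmts):
  d = 1
  x = 5
  y = 1
  z = 2
  return 1
After constant-fold (5 stmts):
  d = 1
  x = 5
  y = 1
  z = 2
  return 1
After dead-code-elim (1 stmts):
  return 1
Evaluate:
  d = 1  =>  d = 1
  x = 5 + 0  =>  x = 5
  y = d  =>  y = 1
  z = 2 - 0  =>  z = 2
  return d = 1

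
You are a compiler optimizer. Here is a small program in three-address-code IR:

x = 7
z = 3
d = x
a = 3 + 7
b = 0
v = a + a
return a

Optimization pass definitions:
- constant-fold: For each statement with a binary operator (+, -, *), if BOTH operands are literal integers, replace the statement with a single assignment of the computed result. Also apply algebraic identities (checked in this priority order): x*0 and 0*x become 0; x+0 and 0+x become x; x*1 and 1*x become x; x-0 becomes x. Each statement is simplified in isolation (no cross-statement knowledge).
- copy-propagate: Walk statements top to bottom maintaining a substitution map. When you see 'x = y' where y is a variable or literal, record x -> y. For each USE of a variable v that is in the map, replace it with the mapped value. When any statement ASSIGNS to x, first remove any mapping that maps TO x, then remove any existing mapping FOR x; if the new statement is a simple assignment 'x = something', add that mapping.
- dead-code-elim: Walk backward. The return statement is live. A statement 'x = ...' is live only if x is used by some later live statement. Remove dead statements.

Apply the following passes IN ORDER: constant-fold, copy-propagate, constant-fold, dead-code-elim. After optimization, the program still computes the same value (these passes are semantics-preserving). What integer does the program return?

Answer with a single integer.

Answer: 10

Derivation:
Initial IR:
  x = 7
  z = 3
  d = x
  a = 3 + 7
  b = 0
  v = a + a
  return a
After constant-fold (7 stmts):
  x = 7
  z = 3
  d = x
  a = 10
  b = 0
  v = a + a
  return a
After copy-propagate (7 stmts):
  x = 7
  z = 3
  d = 7
  a = 10
  b = 0
  v = 10 + 10
  return 10
After constant-fold (7 stmts):
  x = 7
  z = 3
  d = 7
  a = 10
  b = 0
  v = 20
  return 10
After dead-code-elim (1 stmts):
  return 10
Evaluate:
  x = 7  =>  x = 7
  z = 3  =>  z = 3
  d = x  =>  d = 7
  a = 3 + 7  =>  a = 10
  b = 0  =>  b = 0
  v = a + a  =>  v = 20
  return a = 10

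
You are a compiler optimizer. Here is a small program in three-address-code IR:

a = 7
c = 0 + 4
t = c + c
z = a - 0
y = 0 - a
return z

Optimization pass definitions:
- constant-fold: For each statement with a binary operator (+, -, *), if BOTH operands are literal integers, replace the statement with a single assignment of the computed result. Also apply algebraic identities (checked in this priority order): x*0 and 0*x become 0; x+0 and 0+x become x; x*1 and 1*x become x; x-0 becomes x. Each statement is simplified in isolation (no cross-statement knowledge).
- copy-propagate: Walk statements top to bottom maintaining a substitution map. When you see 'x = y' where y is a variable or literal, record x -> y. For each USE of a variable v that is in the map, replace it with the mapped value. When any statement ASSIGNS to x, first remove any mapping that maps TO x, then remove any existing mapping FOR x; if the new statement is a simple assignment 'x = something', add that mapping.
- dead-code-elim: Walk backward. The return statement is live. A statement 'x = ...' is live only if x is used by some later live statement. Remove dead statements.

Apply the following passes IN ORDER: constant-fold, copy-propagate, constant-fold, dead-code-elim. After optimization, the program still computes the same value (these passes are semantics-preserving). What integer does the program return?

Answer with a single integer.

Initial IR:
  a = 7
  c = 0 + 4
  t = c + c
  z = a - 0
  y = 0 - a
  return z
After constant-fold (6 stmts):
  a = 7
  c = 4
  t = c + c
  z = a
  y = 0 - a
  return z
After copy-propagate (6 stmts):
  a = 7
  c = 4
  t = 4 + 4
  z = 7
  y = 0 - 7
  return 7
After constant-fold (6 stmts):
  a = 7
  c = 4
  t = 8
  z = 7
  y = -7
  return 7
After dead-code-elim (1 stmts):
  return 7
Evaluate:
  a = 7  =>  a = 7
  c = 0 + 4  =>  c = 4
  t = c + c  =>  t = 8
  z = a - 0  =>  z = 7
  y = 0 - a  =>  y = -7
  return z = 7

Answer: 7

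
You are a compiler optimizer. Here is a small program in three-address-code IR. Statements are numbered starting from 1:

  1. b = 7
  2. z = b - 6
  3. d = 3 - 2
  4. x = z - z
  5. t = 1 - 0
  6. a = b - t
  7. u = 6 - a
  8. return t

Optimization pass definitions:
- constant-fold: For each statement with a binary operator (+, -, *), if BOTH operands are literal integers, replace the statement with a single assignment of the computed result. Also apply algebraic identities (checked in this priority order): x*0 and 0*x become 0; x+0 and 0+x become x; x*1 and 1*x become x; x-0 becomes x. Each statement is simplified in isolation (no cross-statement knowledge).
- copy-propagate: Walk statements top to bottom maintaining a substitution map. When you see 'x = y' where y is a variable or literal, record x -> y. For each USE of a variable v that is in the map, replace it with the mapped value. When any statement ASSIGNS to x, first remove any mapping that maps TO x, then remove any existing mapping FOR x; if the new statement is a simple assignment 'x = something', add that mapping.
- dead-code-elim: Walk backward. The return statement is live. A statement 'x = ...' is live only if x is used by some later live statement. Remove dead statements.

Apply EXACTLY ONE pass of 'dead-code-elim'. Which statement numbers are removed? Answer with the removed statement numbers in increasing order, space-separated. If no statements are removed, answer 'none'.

Backward liveness scan:
Stmt 1 'b = 7': DEAD (b not in live set [])
Stmt 2 'z = b - 6': DEAD (z not in live set [])
Stmt 3 'd = 3 - 2': DEAD (d not in live set [])
Stmt 4 'x = z - z': DEAD (x not in live set [])
Stmt 5 't = 1 - 0': KEEP (t is live); live-in = []
Stmt 6 'a = b - t': DEAD (a not in live set ['t'])
Stmt 7 'u = 6 - a': DEAD (u not in live set ['t'])
Stmt 8 'return t': KEEP (return); live-in = ['t']
Removed statement numbers: [1, 2, 3, 4, 6, 7]
Surviving IR:
  t = 1 - 0
  return t

Answer: 1 2 3 4 6 7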